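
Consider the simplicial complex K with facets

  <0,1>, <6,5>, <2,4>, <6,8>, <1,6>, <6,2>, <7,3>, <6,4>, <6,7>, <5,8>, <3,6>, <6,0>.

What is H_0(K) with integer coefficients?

H_0 = Z.

Order the vertices as 0 < 1 < 2 < 3 < 4 < 5 < 6 < 7 < 8. Listing each simplex with vertices in this order, K has dimension 1 with simplices:

  0-simplices (9): [0], [1], [2], [3], [4], [5], [6], [7], [8]
  1-simplices (12): [0,1], [0,6], [1,6], [2,4], [2,6], [3,6], [3,7], [4,6], [5,6], [5,8], [6,7], [6,8]

so the chain groups are C_0 ≅ Z^9, C_1 ≅ Z^12.

The boundary map ∂_1: C_1 → C_0 is given by ∂[p,q] = [q] − [p]. For instance
  ∂[5,6] = [6] − [5].
The 9×12 boundary matrix has rank 8 and Smith normal form diag(1,1,1,1,1,1,1,1).

Now H_k = ker ∂_k / im ∂_{k+1}, so:

  H_0: rank C_0 − rank ∂_1 = 9 − 8 = 1, and the invariant factors of ∂_1 are all 1, so H_0 ≅ Z.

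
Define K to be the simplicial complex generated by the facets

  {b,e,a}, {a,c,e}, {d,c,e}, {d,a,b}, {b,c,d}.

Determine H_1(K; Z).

Fix the vertex order a < b < c < d < e and write every simplex with vertices in increasing order. Then dim K = 2 and the simplices of K are:

  0-simplices (5): a, b, c, d, e
  1-simplices (10): ab, ac, ad, ae, bc, bd, be, cd, ce, de
  2-simplices (5): abd, abe, ace, bcd, cde

Hence C_0 ≅ Z^5, C_1 ≅ Z^10, C_2 ≅ Z^5.

Boundary ∂_1: C_1 → C_0 is given by ∂[p,q] = [q] − [p]. For instance
  ∂ce = e − c.
As a 5×10 matrix over Z this has rank 4, with invariant factors (1,1,1,1).

The boundary map ∂_2: C_2 → C_1 acts by ∂[p,q,r] = [q,r] − [p,r] + [p,q]. For instance
  ∂cde = de − ce + cd,
  ∂bcd = cd − bd + bc.
The resulting 10×5 matrix has rank 5, and its Smith normal form has invariant factors (1,1,1,1,1).

Reading off H_k = ker ∂_k / im ∂_{k+1}:

  H_1: rank ker ∂_1 − rank ∂_2 = (10 − 4) − 5 = 1, and the invariant factors of ∂_2 are all 1, so H_1 ≅ Z.

H_1 = Z.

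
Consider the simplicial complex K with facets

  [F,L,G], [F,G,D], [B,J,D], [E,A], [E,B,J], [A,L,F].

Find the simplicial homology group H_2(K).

We work with the vertex ordering A < B < D < E < F < G < J < L. The simplices of K, each written with vertices in increasing order, are:

  0-simplices (8): A, B, D, E, F, G, J, L
  1-simplices (13): AE, AF, AL, BD, BE, BJ, DF, DG, DJ, EJ, FG, FL, GL
  2-simplices (5): AFL, BDJ, BEJ, DFG, FGL

Hence C_0 ≅ Z^8, C_1 ≅ Z^13, C_2 ≅ Z^5.

∂_1: C_1 → C_0 sends each edge [p,q] (with p < q) to q − p.
The 8×13 boundary matrix has rank 7 and Smith normal form diag(1,1,1,1,1,1,1).

Boundary ∂_2: C_2 → C_1 sends each 2-simplex [p,q,r] to [q,r] − [p,r] + [p,q]. For instance
  ∂AFL = FL − AL + AF,
  ∂FGL = GL − FL + FG.
The resulting 13×5 matrix has rank 5, and its Smith normal form has invariant factors (1,1,1,1,1).

Reading off H_k = ker ∂_k / im ∂_{k+1}:

  H_2: rank ker ∂_2 − rank ∂_3 = (5 − 5) − 0 = 0, and there is no ∂_3, so H_2 ≅ 0.

H_2 ≅ 0.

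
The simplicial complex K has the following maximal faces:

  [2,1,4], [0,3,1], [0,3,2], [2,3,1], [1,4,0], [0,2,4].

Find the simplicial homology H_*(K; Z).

H_0 = Z,  H_1 = 0,  H_2 = Z.

Take the total order 0 < 1 < 2 < 3 < 4 on the vertex set. Then K (dimension 2) consists of the simplices:

  0-simplices (5): [0], [1], [2], [3], [4]
  1-simplices (9): [0,1], [0,2], [0,3], [0,4], [1,2], [1,3], [1,4], [2,3], [2,4]
  2-simplices (6): [0,1,3], [0,1,4], [0,2,3], [0,2,4], [1,2,3], [1,2,4]

giving chain groups C_0 ≅ Z^5, C_1 ≅ Z^9, C_2 ≅ Z^6.

The boundary map ∂_1: C_1 → C_0 maps an edge to its endpoints' difference, ∂[p,q] = q − p.
As a 5×9 matrix over Z this has rank 4, with invariant factors (1,1,1,1).

∂_2: C_2 → C_1 acts by ∂[p,q,r] = [q,r] − [p,r] + [p,q]. For instance
  ∂[1,2,3] = [2,3] − [1,3] + [1,2],
  ∂[0,2,3] = [2,3] − [0,3] + [0,2].
The resulting 9×6 matrix has rank 5, and its Smith normal form has invariant factors (1,1,1,1,1).

Now H_k = ker ∂_k / im ∂_{k+1}, so:

  H_0: rank C_0 − rank ∂_1 = 5 − 4 = 1, and the invariant factors of ∂_1 are all 1, so H_0 = Z.
  H_1: rank ker ∂_1 − rank ∂_2 = (9 − 4) − 5 = 0, and the invariant factors of ∂_2 are all 1, so H_1 = 0.
  H_2: rank ker ∂_2 − rank ∂_3 = (6 − 5) − 0 = 1, and there is no ∂_3, so H_2 = Z.

As a check, the Euler characteristic is 5 − 9 + 6 = 2, which agrees with 1 − 0 + 1 = 2.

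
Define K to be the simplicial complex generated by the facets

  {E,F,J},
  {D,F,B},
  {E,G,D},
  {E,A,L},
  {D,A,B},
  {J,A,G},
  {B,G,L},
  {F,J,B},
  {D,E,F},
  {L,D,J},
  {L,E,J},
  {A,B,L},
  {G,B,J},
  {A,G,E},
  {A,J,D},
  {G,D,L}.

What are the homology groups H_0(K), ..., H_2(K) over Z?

We work with the vertex ordering A < B < D < E < F < G < J < L. The simplices of K, each written with vertices in increasing order, are:

  0-simplices (8): A, B, D, E, F, G, J, L
  1-simplices (24): AB, AD, AE, AG, AJ, AL, BD, BF, BG, BJ, BL, DE, DF, DG, DJ, DL, EF, EG, EJ, EL, FJ, GJ, GL, JL
  2-simplices (16): ABD, ABL, ADJ, AEG, AEL, AGJ, BDF, BFJ, BGJ, BGL, DEF, DEG, DGL, DJL, EFJ, EJL

giving chain groups C_0 ≅ Z^8, C_1 ≅ Z^24, C_2 ≅ Z^16.

The boundary map ∂_1: C_1 → C_0 is given by ∂[p,q] = [q] − [p]. For instance
  ∂AD = D − A.
The 8×24 boundary matrix has rank 7 and Smith normal form diag(1,1,1,1,1,1,1).

Boundary ∂_2: C_2 → C_1 acts by ∂[p,q,r] = [q,r] − [p,r] + [p,q]. For instance
  ∂AGJ = GJ − AJ + AG,
  ∂BFJ = FJ − BJ + BF.
The resulting 24×16 matrix has rank 15, and its Smith normal form has invariant factors (1,1,1,1,1,1,1,1,1,1,1,1,1,1,1).

Computing H_k = (kernel of ∂_k) / (image of ∂_{k+1}):

  H_0: rank C_0 − rank ∂_1 = 8 − 7 = 1, and the invariant factors of ∂_1 are all 1, so H_0 ≅ Z.
  H_1: rank ker ∂_1 − rank ∂_2 = (24 − 7) − 15 = 2, and the invariant factors of ∂_2 are all 1, so H_1 ≅ Z^2.
  H_2: rank ker ∂_2 − rank ∂_3 = (16 − 15) − 0 = 1, and there is no ∂_3, so H_2 ≅ Z.

(K is a triangulation of the torus T^2.)

H_0 ≅ Z,  H_1 ≅ Z^2,  H_2 ≅ Z.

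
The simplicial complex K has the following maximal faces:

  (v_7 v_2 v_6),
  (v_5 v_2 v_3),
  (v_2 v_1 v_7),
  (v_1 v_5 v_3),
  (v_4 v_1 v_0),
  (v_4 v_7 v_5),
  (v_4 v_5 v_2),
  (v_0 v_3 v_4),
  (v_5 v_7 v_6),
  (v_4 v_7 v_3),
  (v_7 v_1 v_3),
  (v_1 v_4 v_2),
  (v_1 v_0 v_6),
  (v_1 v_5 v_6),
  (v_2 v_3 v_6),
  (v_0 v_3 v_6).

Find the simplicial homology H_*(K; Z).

Take the total order v_0 < v_1 < v_2 < v_3 < v_4 < v_5 < v_6 < v_7 on the vertex set. Then K (dimension 2) consists of the simplices:

  0-simplices (8): [v_0], [v_1], [v_2], [v_3], [v_4], [v_5], [v_6], [v_7]
  1-simplices (24): (24 of them)
  2-simplices (16): (16 of them)

Hence C_0 ≅ Z^8, C_1 ≅ Z^24, C_2 ≅ Z^16.

∂_1: C_1 → C_0 maps an edge to its endpoints' difference, ∂[p,q] = q − p.
As a 8×24 matrix over Z this has rank 7, with invariant factors (1,1,1,1,1,1,1).

∂_2: C_2 → C_1 acts by ∂[p,q,r] = [q,r] − [p,r] + [p,q]. For instance
  ∂[v_2,v_6,v_7] = [v_6,v_7] − [v_2,v_7] + [v_2,v_6],
  ∂[v_0,v_1,v_4] = [v_1,v_4] − [v_0,v_4] + [v_0,v_1].
This gives a 24×16 integer matrix of rank 15; reducing to Smith normal form yields diagonal entries (1,1,1,1,1,1,1,1,1,1,1,1,1,1,1).

From H_k ≅ ker(∂_k) / im(∂_{k+1}) we obtain:

  H_0: rank C_0 − rank ∂_1 = 8 − 7 = 1, and the invariant factors of ∂_1 are all 1, so H_0 ≅ Z.
  H_1: rank ker ∂_1 − rank ∂_2 = (24 − 7) − 15 = 2, and the invariant factors of ∂_2 are all 1, so H_1 ≅ Z^2.
  H_2: rank ker ∂_2 − rank ∂_3 = (16 − 15) − 0 = 1, and there is no ∂_3, so H_2 ≅ Z.

H_0 = Z,  H_1 = Z^2,  H_2 = Z.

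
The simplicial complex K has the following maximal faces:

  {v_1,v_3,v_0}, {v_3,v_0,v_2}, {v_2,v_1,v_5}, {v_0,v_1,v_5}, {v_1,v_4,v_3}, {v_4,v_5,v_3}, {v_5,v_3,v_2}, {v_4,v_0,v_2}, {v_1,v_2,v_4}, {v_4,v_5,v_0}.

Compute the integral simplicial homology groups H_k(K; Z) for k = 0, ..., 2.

K has 6 vertices, 15 edges, 10 triangles.
rank ∂_0 = 0, rank ∂_1 = 5 ⇒ b_0 = 6 − 0 − 5 = 1; all invariant factors of ∂_1 are 1 so no torsion. So H_0 = Z.
rank ∂_1 = 5, rank ∂_2 = 10 ⇒ b_1 = 15 − 5 − 10 = 0; ∂_2 has invariant factor(s) [2] giving torsion. So H_1 = Z/2.
rank ∂_2 = 10, rank ∂_3 = 0 ⇒ b_2 = 10 − 10 − 0 = 0. So H_2 = 0.

H_0 ≅ Z,  H_1 ≅ Z/2,  H_2 = 0.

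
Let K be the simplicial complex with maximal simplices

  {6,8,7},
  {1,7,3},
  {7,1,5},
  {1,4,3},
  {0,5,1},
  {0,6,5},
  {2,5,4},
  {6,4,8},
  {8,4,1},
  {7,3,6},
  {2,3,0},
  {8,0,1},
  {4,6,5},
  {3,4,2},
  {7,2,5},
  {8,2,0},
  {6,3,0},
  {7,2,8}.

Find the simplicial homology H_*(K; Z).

We work with the vertex ordering 0 < 1 < 2 < 3 < 4 < 5 < 6 < 7 < 8. The simplices of K, each written with vertices in increasing order, are:

  0-simplices (9): [0], [1], [2], [3], [4], [5], [6], [7], [8]
  1-simplices (27): (27 of them)
  2-simplices (18): [0,1,5], [0,1,8], [0,2,3], [0,2,8], [0,3,6], [0,5,6], [1,3,4], [1,3,7], [1,4,8], [1,5,7], [2,3,4], [2,4,5], [2,5,7], [2,7,8], [3,6,7], [4,5,6], [4,6,8], [6,7,8]

so the chain groups are C_0 ≅ Z^9, C_1 ≅ Z^27, C_2 ≅ Z^18.

Boundary ∂_1: C_1 → C_0 sends each edge [p,q] (with p < q) to q − p. For instance
  ∂[1,4] = [4] − [1].
The resulting 9×27 matrix has rank 8, and its Smith normal form has invariant factors (1,1,1,1,1,1,1,1).

∂_2: C_2 → C_1 maps a triangle to the signed sum of its edges. For instance
  ∂[2,4,5] = [4,5] − [2,5] + [2,4],
  ∂[4,5,6] = [5,6] − [4,6] + [4,5].
The resulting 27×18 matrix has rank 17, and its Smith normal form has invariant factors (1,1,1,1,1,1,1,1,1,1,1,1,1,1,1,1,1).

From H_k ≅ ker(∂_k) / im(∂_{k+1}) we obtain:

  H_0: rank C_0 − rank ∂_1 = 9 − 8 = 1, and the invariant factors of ∂_1 are all 1, so H_0 ≅ Z.
  H_1: rank ker ∂_1 − rank ∂_2 = (27 − 8) − 17 = 2, and the invariant factors of ∂_2 are all 1, so H_1 ≅ Z^2.
  H_2: rank ker ∂_2 − rank ∂_3 = (18 − 17) − 0 = 1, and there is no ∂_3, so H_2 ≅ Z.

As a check, the Euler characteristic is 9 − 27 + 18 = 0, which agrees with 1 − 2 + 1 = 0.
(K is a triangulation of the torus T^2.)

H_0 = Z,  H_1 = Z^2,  H_2 = Z.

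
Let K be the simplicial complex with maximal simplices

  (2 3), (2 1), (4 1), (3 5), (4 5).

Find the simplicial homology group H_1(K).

H_1 = Z.

Take the total order 1 < 2 < 3 < 4 < 5 on the vertex set. Then K (dimension 1) consists of the simplices:

  0-simplices (5): [1], [2], [3], [4], [5]
  1-simplices (5): [1,2], [1,4], [2,3], [3,5], [4,5]

Hence C_0 ≅ Z^5, C_1 ≅ Z^5.

∂_1: C_1 → C_0 is given by ∂[p,q] = [q] − [p]. For instance
  ∂[1,4] = [4] − [1].
As a 5×5 matrix over Z this has rank 4, with invariant factors (1,1,1,1).

Now H_k = ker ∂_k / im ∂_{k+1}, so:

  H_1: rank ker ∂_1 − rank ∂_2 = (5 − 4) − 0 = 1, and there is no ∂_2, so H_1 ≅ Z.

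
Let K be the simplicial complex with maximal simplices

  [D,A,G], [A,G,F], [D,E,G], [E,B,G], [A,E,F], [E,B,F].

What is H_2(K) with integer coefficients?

H_2 ≅ 0.

Fix the vertex order A < B < D < E < F < G and write every simplex with vertices in increasing order. Then dim K = 2 and the simplices of K are:

  0-simplices (6): A, B, D, E, F, G
  1-simplices (12): AD, AE, AF, AG, BE, BF, BG, DE, DG, EF, EG, FG
  2-simplices (6): ADG, AEF, AFG, BEF, BEG, DEG

so the chain groups are C_0 ≅ Z^6, C_1 ≅ Z^12, C_2 ≅ Z^6.

∂_1: C_1 → C_0 is given by ∂[p,q] = [q] − [p]. For instance
  ∂FG = G − F.
This gives a 6×12 integer matrix of rank 5; reducing to Smith normal form yields diagonal entries (1,1,1,1,1).

The boundary map ∂_2: C_2 → C_1 maps a triangle to the signed sum of its edges. For instance
  ∂ADG = DG − AG + AD,
  ∂AEF = EF − AF + AE.
This gives a 12×6 integer matrix of rank 6; reducing to Smith normal form yields diagonal entries (1,1,1,1,1,1).

Now H_k = ker ∂_k / im ∂_{k+1}, so:

  H_2: rank ker ∂_2 − rank ∂_3 = (6 − 6) − 0 = 0, and there is no ∂_3, so H_2 = 0.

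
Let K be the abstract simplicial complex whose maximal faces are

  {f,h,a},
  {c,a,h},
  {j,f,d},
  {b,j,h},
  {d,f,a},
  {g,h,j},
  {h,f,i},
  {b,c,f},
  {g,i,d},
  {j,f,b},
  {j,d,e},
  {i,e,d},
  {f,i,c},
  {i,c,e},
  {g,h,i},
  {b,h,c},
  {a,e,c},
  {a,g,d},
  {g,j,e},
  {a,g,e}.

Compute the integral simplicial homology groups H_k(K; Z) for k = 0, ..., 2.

H_0 = Z,  H_1 = Z ⊕ Z/2,  H_2 = 0.

Fix the vertex order a < b < c < d < e < f < g < h < i < j and write every simplex with vertices in increasing order. Then dim K = 2 and the simplices of K are:

  0-simplices (10): a, b, c, d, e, f, g, h, i, j
  1-simplices (30): ac, ad, ae, af, ag, ah, bc, bf, bh, bj, ce, cf, ch, ci, de, df, dg, di, dj, eg, ei, ej, fh, fi, fj, gh, gi, gj, hi, hj
  2-simplices (20): ace, ach, adf, adg, aeg, afh, bcf, bch, bfj, bhj, cei, cfi, dei, dej, dfj, dgi, egj, fhi, ghi, ghj

Hence C_0 ≅ Z^10, C_1 ≅ Z^30, C_2 ≅ Z^20.

Boundary ∂_1: C_1 → C_0 sends each edge [p,q] (with p < q) to q − p. For instance
  ∂fj = j − f.
As a 10×30 matrix over Z this has rank 9, with invariant factors (1,1,1,1,1,1,1,1,1).

∂_2: C_2 → C_1 acts by ∂[p,q,r] = [q,r] − [p,r] + [p,q]. For instance
  ∂ace = ce − ae + ac,
  ∂cfi = fi − ci + cf.
The resulting 30×20 matrix has rank 20, and its Smith normal form has invariant factors (1,1,1,1,1,1,1,1,1,1,1,1,1,1,1,1,1,1,1,2).

Computing H_k = (kernel of ∂_k) / (image of ∂_{k+1}):

  H_0: rank C_0 − rank ∂_1 = 10 − 9 = 1, and the invariant factors of ∂_1 are all 1, so H_0 ≅ Z.
  H_1: rank ker ∂_1 − rank ∂_2 = (30 − 9) − 20 = 1, and ∂_2 has invariant factor 2 > 1, so H_1 ≅ Z ⊕ Z/2.
  H_2: rank ker ∂_2 − rank ∂_3 = (20 − 20) − 0 = 0, and there is no ∂_3, so H_2 ≅ 0.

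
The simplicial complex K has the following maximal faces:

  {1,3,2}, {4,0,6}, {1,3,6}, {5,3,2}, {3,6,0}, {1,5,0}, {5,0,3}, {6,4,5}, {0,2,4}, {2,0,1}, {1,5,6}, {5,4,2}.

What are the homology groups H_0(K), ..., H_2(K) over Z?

Fix the vertex order 0 < 1 < 2 < 3 < 4 < 5 < 6 and write every simplex with vertices in increasing order. Then dim K = 2 and the simplices of K are:

  0-simplices (7): [0], [1], [2], [3], [4], [5], [6]
  1-simplices (18): [0,1], [0,2], [0,3], [0,4], [0,5], [0,6], [1,2], [1,3], [1,5], [1,6], [2,3], [2,4], [2,5], [3,5], [3,6], [4,5], [4,6], [5,6]
  2-simplices (12): [0,1,2], [0,1,5], [0,2,4], [0,3,5], [0,3,6], [0,4,6], [1,2,3], [1,3,6], [1,5,6], [2,3,5], [2,4,5], [4,5,6]

giving chain groups C_0 ≅ Z^7, C_1 ≅ Z^18, C_2 ≅ Z^12.

∂_1: C_1 → C_0 maps an edge to its endpoints' difference, ∂[p,q] = q − p. For instance
  ∂[0,6] = [6] − [0].
The resulting 7×18 matrix has rank 6, and its Smith normal form has invariant factors (1,1,1,1,1,1).

Boundary ∂_2: C_2 → C_1 acts by ∂[p,q,r] = [q,r] − [p,r] + [p,q]. For instance
  ∂[2,4,5] = [4,5] − [2,5] + [2,4],
  ∂[0,1,2] = [1,2] − [0,2] + [0,1].
The 18×12 boundary matrix has rank 12 and Smith normal form diag(1,1,1,1,1,1,1,1,1,1,1,2).

Now H_k = ker ∂_k / im ∂_{k+1}, so:

  H_0: rank C_0 − rank ∂_1 = 7 − 6 = 1, and the invariant factors of ∂_1 are all 1, so H_0 ≅ Z.
  H_1: rank ker ∂_1 − rank ∂_2 = (18 − 6) − 12 = 0, and ∂_2 has invariant factor 2 > 1, so H_1 ≅ Z/2.
  H_2: rank ker ∂_2 − rank ∂_3 = (12 − 12) − 0 = 0, and there is no ∂_3, so H_2 ≅ 0.

As a check, the Euler characteristic is 7 − 18 + 12 = 1, which agrees with 1 − 0 + 0 = 1.

H_0 ≅ Z,  H_1 ≅ Z/2,  H_2 = 0.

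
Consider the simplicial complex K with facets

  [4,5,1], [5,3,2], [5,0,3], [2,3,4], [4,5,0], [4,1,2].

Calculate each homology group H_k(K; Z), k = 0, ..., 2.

Take the total order 0 < 1 < 2 < 3 < 4 < 5 on the vertex set. Then K (dimension 2) consists of the simplices:

  0-simplices (6): [0], [1], [2], [3], [4], [5]
  1-simplices (12): [0,3], [0,4], [0,5], [1,2], [1,4], [1,5], [2,3], [2,4], [2,5], [3,4], [3,5], [4,5]
  2-simplices (6): [0,3,5], [0,4,5], [1,2,4], [1,4,5], [2,3,4], [2,3,5]

so the chain groups are C_0 ≅ Z^6, C_1 ≅ Z^12, C_2 ≅ Z^6.

The boundary map ∂_1: C_1 → C_0 sends each edge [p,q] (with p < q) to q − p. For instance
  ∂[2,3] = [3] − [2].
This gives a 6×12 integer matrix of rank 5; reducing to Smith normal form yields diagonal entries (1,1,1,1,1).

∂_2: C_2 → C_1 sends each 2-simplex [p,q,r] to [q,r] − [p,r] + [p,q]. For instance
  ∂[2,3,5] = [3,5] − [2,5] + [2,3],
  ∂[1,4,5] = [4,5] − [1,5] + [1,4].
The 12×6 boundary matrix has rank 6 and Smith normal form diag(1,1,1,1,1,1).

From H_k ≅ ker(∂_k) / im(∂_{k+1}) we obtain:

  H_0: rank C_0 − rank ∂_1 = 6 − 5 = 1, and the invariant factors of ∂_1 are all 1, so H_0 = Z.
  H_1: rank ker ∂_1 − rank ∂_2 = (12 − 5) − 6 = 1, and the invariant factors of ∂_2 are all 1, so H_1 = Z.
  H_2: rank ker ∂_2 − rank ∂_3 = (6 − 6) − 0 = 0, and there is no ∂_3, so H_2 = 0.

H_0 ≅ Z,  H_1 ≅ Z,  H_2 = 0.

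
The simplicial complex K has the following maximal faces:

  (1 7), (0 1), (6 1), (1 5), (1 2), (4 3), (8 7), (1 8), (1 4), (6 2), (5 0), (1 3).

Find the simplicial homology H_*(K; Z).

H_0 ≅ Z,  H_1 ≅ Z^4.

Fix the vertex order 0 < 1 < 2 < 3 < 4 < 5 < 6 < 7 < 8 and write every simplex with vertices in increasing order. Then dim K = 1 and the simplices of K are:

  0-simplices (9): [0], [1], [2], [3], [4], [5], [6], [7], [8]
  1-simplices (12): [0,1], [0,5], [1,2], [1,3], [1,4], [1,5], [1,6], [1,7], [1,8], [2,6], [3,4], [7,8]

giving chain groups C_0 ≅ Z^9, C_1 ≅ Z^12.

∂_1: C_1 → C_0 maps an edge to its endpoints' difference, ∂[p,q] = q − p.
This gives a 9×12 integer matrix of rank 8; reducing to Smith normal form yields diagonal entries (1,1,1,1,1,1,1,1).

Computing H_k = (kernel of ∂_k) / (image of ∂_{k+1}):

  H_0: rank C_0 − rank ∂_1 = 9 − 8 = 1, and the invariant factors of ∂_1 are all 1, so H_0 = Z.
  H_1: rank ker ∂_1 − rank ∂_2 = (12 − 8) − 0 = 4, and there is no ∂_2, so H_1 = Z^4.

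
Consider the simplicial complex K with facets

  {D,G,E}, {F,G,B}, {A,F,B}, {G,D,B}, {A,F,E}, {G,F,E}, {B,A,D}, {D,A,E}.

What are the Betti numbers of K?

Fix the vertex order A < B < D < E < F < G and write every simplex with vertices in increasing order. Then dim K = 2 and the simplices of K are:

  0-simplices (6): A, B, D, E, F, G
  1-simplices (12): AB, AD, AE, AF, BD, BF, BG, DE, DG, EF, EG, FG
  2-simplices (8): ABD, ABF, ADE, AEF, BDG, BFG, DEG, EFG

Hence C_0 ≅ Z^6, C_1 ≅ Z^12, C_2 ≅ Z^8.

∂_1: C_1 → C_0 is given by ∂[p,q] = [q] − [p].
The 6×12 boundary matrix has rank 5 and Smith normal form diag(1,1,1,1,1).

The boundary map ∂_2: C_2 → C_1 sends each 2-simplex [p,q,r] to [q,r] − [p,r] + [p,q]. For instance
  ∂AEF = EF − AF + AE,
  ∂ADE = DE − AE + AD.
The 12×8 boundary matrix has rank 7 and Smith normal form diag(1,1,1,1,1,1,1).

Now H_k = ker ∂_k / im ∂_{k+1}, so:

  H_0: rank C_0 − rank ∂_1 = 6 − 5 = 1, and the invariant factors of ∂_1 are all 1, so H_0 = Z.
  H_1: rank ker ∂_1 − rank ∂_2 = (12 − 5) − 7 = 0, and the invariant factors of ∂_2 are all 1, so H_1 = 0.
  H_2: rank ker ∂_2 − rank ∂_3 = (8 − 7) − 0 = 1, and there is no ∂_3, so H_2 = Z.

Hence the Betti numbers are b_0 = 1, b_1 = 0, b_2 = 1.

b_0 = 1, b_1 = 0, b_2 = 1.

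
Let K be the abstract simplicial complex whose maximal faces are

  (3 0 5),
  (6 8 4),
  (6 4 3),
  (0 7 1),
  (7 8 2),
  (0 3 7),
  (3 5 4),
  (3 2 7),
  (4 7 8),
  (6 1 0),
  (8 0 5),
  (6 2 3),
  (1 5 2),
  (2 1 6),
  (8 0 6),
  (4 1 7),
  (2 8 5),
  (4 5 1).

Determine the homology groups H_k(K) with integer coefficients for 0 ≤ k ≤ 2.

Fix the vertex order 0 < 1 < 2 < 3 < 4 < 5 < 6 < 7 < 8 and write every simplex with vertices in increasing order. Then dim K = 2 and the simplices of K are:

  0-simplices (9): [0], [1], [2], [3], [4], [5], [6], [7], [8]
  1-simplices (27): (27 of them)
  2-simplices (18): [0,1,6], [0,1,7], [0,3,5], [0,3,7], [0,5,8], [0,6,8], [1,2,5], [1,2,6], [1,4,5], [1,4,7], [2,3,6], [2,3,7], [2,5,8], [2,7,8], [3,4,5], [3,4,6], [4,6,8], [4,7,8]

Hence C_0 ≅ Z^9, C_1 ≅ Z^27, C_2 ≅ Z^18.

∂_1: C_1 → C_0 is given by ∂[p,q] = [q] − [p].
This gives a 9×27 integer matrix of rank 8; reducing to Smith normal form yields diagonal entries (1,1,1,1,1,1,1,1).

Boundary ∂_2: C_2 → C_1 sends each 2-simplex [p,q,r] to [q,r] − [p,r] + [p,q]. For instance
  ∂[0,3,7] = [3,7] − [0,7] + [0,3],
  ∂[0,3,5] = [3,5] − [0,5] + [0,3].
This gives a 27×18 integer matrix of rank 17; reducing to Smith normal form yields diagonal entries (1,1,1,1,1,1,1,1,1,1,1,1,1,1,1,1,1).

Now H_k = ker ∂_k / im ∂_{k+1}, so:

  H_0: rank C_0 − rank ∂_1 = 9 − 8 = 1, and the invariant factors of ∂_1 are all 1, so H_0 = Z.
  H_1: rank ker ∂_1 − rank ∂_2 = (27 − 8) − 17 = 2, and the invariant factors of ∂_2 are all 1, so H_1 = Z^2.
  H_2: rank ker ∂_2 − rank ∂_3 = (18 − 17) − 0 = 1, and there is no ∂_3, so H_2 = Z.

H_0 ≅ Z,  H_1 ≅ Z^2,  H_2 ≅ Z.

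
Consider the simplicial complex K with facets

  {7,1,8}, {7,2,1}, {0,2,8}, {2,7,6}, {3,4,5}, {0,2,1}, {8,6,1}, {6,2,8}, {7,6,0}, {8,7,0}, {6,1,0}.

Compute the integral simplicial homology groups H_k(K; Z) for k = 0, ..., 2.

Take the total order 0 < 1 < 2 < 3 < 4 < 5 < 6 < 7 < 8 on the vertex set. Then K (dimension 2) consists of the simplices:

  0-simplices (9): [0], [1], [2], [3], [4], [5], [6], [7], [8]
  1-simplices (18): [0,1], [0,2], [0,6], [0,7], [0,8], [1,2], [1,6], [1,7], [1,8], [2,6], [2,7], [2,8], [3,4], [3,5], [4,5], [6,7], [6,8], [7,8]
  2-simplices (11): [0,1,2], [0,1,6], [0,2,8], [0,6,7], [0,7,8], [1,2,7], [1,6,8], [1,7,8], [2,6,7], [2,6,8], [3,4,5]

giving chain groups C_0 ≅ Z^9, C_1 ≅ Z^18, C_2 ≅ Z^11.

The boundary map ∂_1: C_1 → C_0 maps an edge to its endpoints' difference, ∂[p,q] = q − p. For instance
  ∂[2,6] = [6] − [2].
The 9×18 boundary matrix has rank 7 and Smith normal form diag(1,1,1,1,1,1,1).

Boundary ∂_2: C_2 → C_1 maps a triangle to the signed sum of its edges. For instance
  ∂[1,7,8] = [7,8] − [1,8] + [1,7],
  ∂[0,6,7] = [6,7] − [0,7] + [0,6].
This gives a 18×11 integer matrix of rank 11; reducing to Smith normal form yields diagonal entries (1,1,1,1,1,1,1,1,1,1,2).

Now H_k = ker ∂_k / im ∂_{k+1}, so:

  H_0: rank C_0 − rank ∂_1 = 9 − 7 = 2, and the invariant factors of ∂_1 are all 1, so H_0 = Z^2.
  H_1: rank ker ∂_1 − rank ∂_2 = (18 − 7) − 11 = 0, and ∂_2 has invariant factor 2 > 1, so H_1 = Z/2.
  H_2: rank ker ∂_2 − rank ∂_3 = (11 − 11) − 0 = 0, and there is no ∂_3, so H_2 = 0.

(K is a triangulation of the disjoint union of the real projective plane RP^2 and the 2-simplex.)

H_0 ≅ Z^2,  H_1 ≅ Z/2,  H_2 = 0.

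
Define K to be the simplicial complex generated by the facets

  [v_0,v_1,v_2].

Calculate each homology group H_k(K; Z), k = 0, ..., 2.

Order the vertices as v_0 < v_1 < v_2. Listing each simplex with vertices in this order, K has dimension 2 with simplices:

  0-simplices (3): [v_0], [v_1], [v_2]
  1-simplices (3): [v_0,v_1], [v_0,v_2], [v_1,v_2]
  2-simplices (1): [v_0,v_1,v_2]

giving chain groups C_0 ≅ Z^3, C_1 ≅ Z^3, C_2 ≅ Z^1.

Boundary ∂_1: C_1 → C_0 is given by ∂[p,q] = [q] − [p]. For instance
  ∂[v_0,v_1] = [v_1] − [v_0].
This gives a 3×3 integer matrix of rank 2; reducing to Smith normal form yields diagonal entries (1,1).

The boundary map ∂_2: C_2 → C_1 maps a triangle to the signed sum of its edges. For instance
  ∂[v_0,v_1,v_2] = [v_1,v_2] − [v_0,v_2] + [v_0,v_1].
As a 3×1 matrix over Z this has rank 1, with invariant factors (1).

Now H_k = ker ∂_k / im ∂_{k+1}, so:

  H_0: rank C_0 − rank ∂_1 = 3 − 2 = 1, and the invariant factors of ∂_1 are all 1, so H_0 ≅ Z.
  H_1: rank ker ∂_1 − rank ∂_2 = (3 − 2) − 1 = 0, and the invariant factors of ∂_2 are all 1, so H_1 ≅ 0.
  H_2: rank ker ∂_2 − rank ∂_3 = (1 − 1) − 0 = 0, and there is no ∂_3, so H_2 ≅ 0.

As a check, the Euler characteristic is 3 − 3 + 1 = 1, which agrees with 1 − 0 + 0 = 1.
(K is a triangulation of the 2-simplex.)

H_0 ≅ Z,  H_1 = 0,  H_2 = 0.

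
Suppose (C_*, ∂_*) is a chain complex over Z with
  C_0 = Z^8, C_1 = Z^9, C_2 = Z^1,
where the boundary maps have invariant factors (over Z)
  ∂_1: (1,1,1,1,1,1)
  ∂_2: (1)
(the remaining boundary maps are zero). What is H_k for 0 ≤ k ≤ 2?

H_0 = Z^2,  H_1 = Z^2,  H_2 = 0.

H_0: b_0 = 8 − 0 − 6 = 2; torsion from ∂_1 factors > 1: none. So H_0 = Z^2.
H_1: b_1 = 9 − 6 − 1 = 2; torsion from ∂_2 factors > 1: none. So H_1 = Z^2.
H_2: b_2 = 1 − 1 − 0 = 0; torsion from ∂_3 factors > 1: none. So H_2 = 0.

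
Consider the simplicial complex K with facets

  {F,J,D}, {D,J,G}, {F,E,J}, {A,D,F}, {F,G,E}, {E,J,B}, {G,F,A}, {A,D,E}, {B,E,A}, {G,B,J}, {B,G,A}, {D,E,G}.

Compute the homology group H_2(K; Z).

H_2 ≅ 0.

Take the total order A < B < D < E < F < G < J on the vertex set. Then K (dimension 2) consists of the simplices:

  0-simplices (7): A, B, D, E, F, G, J
  1-simplices (18): AB, AD, AE, AF, AG, BE, BG, BJ, DE, DF, DG, DJ, EF, EG, EJ, FG, FJ, GJ
  2-simplices (12): ABE, ABG, ADE, ADF, AFG, BEJ, BGJ, DEG, DFJ, DGJ, EFG, EFJ

giving chain groups C_0 ≅ Z^7, C_1 ≅ Z^18, C_2 ≅ Z^12.

∂_1: C_1 → C_0 is given by ∂[p,q] = [q] − [p]. For instance
  ∂FG = G − F.
The resulting 7×18 matrix has rank 6, and its Smith normal form has invariant factors (1,1,1,1,1,1).

Boundary ∂_2: C_2 → C_1 acts by ∂[p,q,r] = [q,r] − [p,r] + [p,q]. For instance
  ∂ABG = BG − AG + AB,
  ∂DFJ = FJ − DJ + DF.
The 18×12 boundary matrix has rank 12 and Smith normal form diag(1,1,1,1,1,1,1,1,1,1,1,2).

Now H_k = ker ∂_k / im ∂_{k+1}, so:

  H_2: rank ker ∂_2 − rank ∂_3 = (12 − 12) − 0 = 0, and there is no ∂_3, so H_2 = 0.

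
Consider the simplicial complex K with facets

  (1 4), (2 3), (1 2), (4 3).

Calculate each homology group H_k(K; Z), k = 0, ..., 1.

H_0 ≅ Z,  H_1 ≅ Z.

Order the vertices as 1 < 2 < 3 < 4. Listing each simplex with vertices in this order, K has dimension 1 with simplices:

  0-simplices (4): [1], [2], [3], [4]
  1-simplices (4): [1,2], [1,4], [2,3], [3,4]

so the chain groups are C_0 ≅ Z^4, C_1 ≅ Z^4.

∂_1: C_1 → C_0 is given by ∂[p,q] = [q] − [p].
As a 4×4 matrix over Z this has rank 3, with invariant factors (1,1,1).

Reading off H_k = ker ∂_k / im ∂_{k+1}:

  H_0: rank C_0 − rank ∂_1 = 4 − 3 = 1, and the invariant factors of ∂_1 are all 1, so H_0 = Z.
  H_1: rank ker ∂_1 − rank ∂_2 = (4 − 3) − 0 = 1, and there is no ∂_2, so H_1 = Z.

As a check, the Euler characteristic is 4 − 4 = 0, which agrees with 1 − 1 = 0.
(K is a triangulation of the circle S^1.)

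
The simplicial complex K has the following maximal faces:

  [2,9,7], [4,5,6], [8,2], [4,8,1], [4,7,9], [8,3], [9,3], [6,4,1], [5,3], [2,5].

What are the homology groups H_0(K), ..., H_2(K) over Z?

Take the total order 1 < 2 < 3 < 4 < 5 < 6 < 7 < 8 < 9 on the vertex set. Then K (dimension 2) consists of the simplices:

  0-simplices (9): [1], [2], [3], [4], [5], [6], [7], [8], [9]
  1-simplices (17): [1,4], [1,6], [1,8], [2,5], [2,7], [2,8], [2,9], [3,5], [3,8], [3,9], [4,5], [4,6], [4,7], [4,8], [4,9], [5,6], [7,9]
  2-simplices (5): [1,4,6], [1,4,8], [2,7,9], [4,5,6], [4,7,9]

so the chain groups are C_0 ≅ Z^9, C_1 ≅ Z^17, C_2 ≅ Z^5.

∂_1: C_1 → C_0 is given by ∂[p,q] = [q] − [p].
As a 9×17 matrix over Z this has rank 8, with invariant factors (1,1,1,1,1,1,1,1).

The boundary map ∂_2: C_2 → C_1 acts by ∂[p,q,r] = [q,r] − [p,r] + [p,q]. For instance
  ∂[1,4,8] = [4,8] − [1,8] + [1,4],
  ∂[2,7,9] = [7,9] − [2,9] + [2,7].
The resulting 17×5 matrix has rank 5, and its Smith normal form has invariant factors (1,1,1,1,1).

Now H_k = ker ∂_k / im ∂_{k+1}, so:

  H_0: rank C_0 − rank ∂_1 = 9 − 8 = 1, and the invariant factors of ∂_1 are all 1, so H_0 ≅ Z.
  H_1: rank ker ∂_1 − rank ∂_2 = (17 − 8) − 5 = 4, and the invariant factors of ∂_2 are all 1, so H_1 ≅ Z^4.
  H_2: rank ker ∂_2 − rank ∂_3 = (5 − 5) − 0 = 0, and there is no ∂_3, so H_2 ≅ 0.

As a check, the Euler characteristic is 9 − 17 + 5 = -3, which agrees with 1 − 4 + 0 = -3.

H_0 ≅ Z,  H_1 ≅ Z^4,  H_2 = 0.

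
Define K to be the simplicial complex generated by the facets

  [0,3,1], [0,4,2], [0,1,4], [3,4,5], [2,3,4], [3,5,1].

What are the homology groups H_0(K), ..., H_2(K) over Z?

H_0 = Z,  H_1 = Z,  H_2 = 0.

K has 6 vertices, 12 edges, 6 triangles.
rank ∂_0 = 0, rank ∂_1 = 5 ⇒ b_0 = 6 − 0 − 5 = 1; all invariant factors of ∂_1 are 1 so no torsion. So H_0 = Z.
rank ∂_1 = 5, rank ∂_2 = 6 ⇒ b_1 = 12 − 5 − 6 = 1; all invariant factors of ∂_2 are 1 so no torsion. So H_1 = Z.
rank ∂_2 = 6, rank ∂_3 = 0 ⇒ b_2 = 6 − 6 − 0 = 0. So H_2 = 0.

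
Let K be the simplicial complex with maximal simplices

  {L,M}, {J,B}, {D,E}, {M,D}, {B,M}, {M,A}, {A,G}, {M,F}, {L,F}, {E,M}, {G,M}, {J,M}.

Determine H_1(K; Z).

Order the vertices as A < B < D < E < F < G < J < L < M. Listing each simplex with vertices in this order, K has dimension 1 with simplices:

  0-simplices (9): A, B, D, E, F, G, J, L, M
  1-simplices (12): AG, AM, BJ, BM, DE, DM, EM, FL, FM, GM, JM, LM

giving chain groups C_0 ≅ Z^9, C_1 ≅ Z^12.

∂_1: C_1 → C_0 is given by ∂[p,q] = [q] − [p].
As a 9×12 matrix over Z this has rank 8, with invariant factors (1,1,1,1,1,1,1,1).

Reading off H_k = ker ∂_k / im ∂_{k+1}:

  H_1: rank ker ∂_1 − rank ∂_2 = (12 − 8) − 0 = 4, and there is no ∂_2, so H_1 = Z^4.

(K is a triangulation of a wedge of 4 circles.)

H_1 = Z^4.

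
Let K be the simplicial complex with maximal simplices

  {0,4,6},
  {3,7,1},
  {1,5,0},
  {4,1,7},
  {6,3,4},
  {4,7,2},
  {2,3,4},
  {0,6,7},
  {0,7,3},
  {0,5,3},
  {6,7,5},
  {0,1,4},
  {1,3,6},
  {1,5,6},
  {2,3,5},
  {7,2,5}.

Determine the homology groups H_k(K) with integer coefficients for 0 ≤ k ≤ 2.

H_0 = Z,  H_1 = Z^2,  H_2 = Z.

We work with the vertex ordering 0 < 1 < 2 < 3 < 4 < 5 < 6 < 7. The simplices of K, each written with vertices in increasing order, are:

  0-simplices (8): [0], [1], [2], [3], [4], [5], [6], [7]
  1-simplices (24): (24 of them)
  2-simplices (16): [0,1,4], [0,1,5], [0,3,5], [0,3,7], [0,4,6], [0,6,7], [1,3,6], [1,3,7], [1,4,7], [1,5,6], [2,3,4], [2,3,5], [2,4,7], [2,5,7], [3,4,6], [5,6,7]

so the chain groups are C_0 ≅ Z^8, C_1 ≅ Z^24, C_2 ≅ Z^16.

Boundary ∂_1: C_1 → C_0 maps an edge to its endpoints' difference, ∂[p,q] = q − p. For instance
  ∂[1,7] = [7] − [1].
The resulting 8×24 matrix has rank 7, and its Smith normal form has invariant factors (1,1,1,1,1,1,1).

Boundary ∂_2: C_2 → C_1 acts by ∂[p,q,r] = [q,r] − [p,r] + [p,q]. For instance
  ∂[3,4,6] = [4,6] − [3,6] + [3,4],
  ∂[0,3,5] = [3,5] − [0,5] + [0,3].
The 24×16 boundary matrix has rank 15 and Smith normal form diag(1,1,1,1,1,1,1,1,1,1,1,1,1,1,1).

From H_k ≅ ker(∂_k) / im(∂_{k+1}) we obtain:

  H_0: rank C_0 − rank ∂_1 = 8 − 7 = 1, and the invariant factors of ∂_1 are all 1, so H_0 = Z.
  H_1: rank ker ∂_1 − rank ∂_2 = (24 − 7) − 15 = 2, and the invariant factors of ∂_2 are all 1, so H_1 = Z^2.
  H_2: rank ker ∂_2 − rank ∂_3 = (16 − 15) − 0 = 1, and there is no ∂_3, so H_2 = Z.

As a check, the Euler characteristic is 8 − 24 + 16 = 0, which agrees with 1 − 2 + 1 = 0.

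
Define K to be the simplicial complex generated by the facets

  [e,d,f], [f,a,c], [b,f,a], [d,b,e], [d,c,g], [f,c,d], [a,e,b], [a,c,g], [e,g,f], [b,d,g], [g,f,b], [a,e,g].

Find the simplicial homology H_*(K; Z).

Take the total order a < b < c < d < e < f < g on the vertex set. Then K (dimension 2) consists of the simplices:

  0-simplices (7): a, b, c, d, e, f, g
  1-simplices (18): ab, ac, ae, af, ag, bd, be, bf, bg, cd, cf, cg, de, df, dg, ef, eg, fg
  2-simplices (12): abe, abf, acf, acg, aeg, bde, bdg, bfg, cdf, cdg, def, efg

giving chain groups C_0 ≅ Z^7, C_1 ≅ Z^18, C_2 ≅ Z^12.

The boundary map ∂_1: C_1 → C_0 is given by ∂[p,q] = [q] − [p]. For instance
  ∂bg = g − b.
This gives a 7×18 integer matrix of rank 6; reducing to Smith normal form yields diagonal entries (1,1,1,1,1,1).

Boundary ∂_2: C_2 → C_1 maps a triangle to the signed sum of its edges. For instance
  ∂abe = be − ae + ab,
  ∂abf = bf − af + ab.
The 18×12 boundary matrix has rank 12 and Smith normal form diag(1,1,1,1,1,1,1,1,1,1,1,2).

Computing H_k = (kernel of ∂_k) / (image of ∂_{k+1}):

  H_0: rank C_0 − rank ∂_1 = 7 − 6 = 1, and the invariant factors of ∂_1 are all 1, so H_0 ≅ Z.
  H_1: rank ker ∂_1 − rank ∂_2 = (18 − 6) − 12 = 0, and ∂_2 has invariant factor 2 > 1, so H_1 ≅ Z/2Z.
  H_2: rank ker ∂_2 − rank ∂_3 = (12 − 12) − 0 = 0, and there is no ∂_3, so H_2 ≅ 0.

As a check, the Euler characteristic is 7 − 18 + 12 = 1, which agrees with 1 − 0 + 0 = 1.
(K is a triangulation of the real projective plane RP^2.)

H_0 = Z,  H_1 = Z/2Z,  H_2 = 0.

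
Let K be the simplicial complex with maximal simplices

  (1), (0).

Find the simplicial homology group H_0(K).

Take the total order 0 < 1 on the vertex set. Then K (dimension 0) consists of the simplices:

  0-simplices (2): [0], [1]

Hence C_0 ≅ Z^2.

From H_k ≅ ker(∂_k) / im(∂_{k+1}) we obtain:

  H_0: rank C_0 − rank ∂_1 = 2 − 0 = 2, and there is no ∂_1, so H_0 ≅ Z^2.

H_0 = Z^2.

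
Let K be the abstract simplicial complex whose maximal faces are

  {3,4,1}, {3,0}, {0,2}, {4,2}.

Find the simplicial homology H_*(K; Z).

H_0 = Z,  H_1 = Z,  H_2 = 0.

Take the total order 0 < 1 < 2 < 3 < 4 on the vertex set. Then K (dimension 2) consists of the simplices:

  0-simplices (5): [0], [1], [2], [3], [4]
  1-simplices (6): [0,2], [0,3], [1,3], [1,4], [2,4], [3,4]
  2-simplices (1): [1,3,4]

Hence C_0 ≅ Z^5, C_1 ≅ Z^6, C_2 ≅ Z^1.

Boundary ∂_1: C_1 → C_0 sends each edge [p,q] (with p < q) to q − p.
The 5×6 boundary matrix has rank 4 and Smith normal form diag(1,1,1,1).

∂_2: C_2 → C_1 acts by ∂[p,q,r] = [q,r] − [p,r] + [p,q]. For instance
  ∂[1,3,4] = [3,4] − [1,4] + [1,3].
As a 6×1 matrix over Z this has rank 1, with invariant factors (1).

From H_k ≅ ker(∂_k) / im(∂_{k+1}) we obtain:

  H_0: rank C_0 − rank ∂_1 = 5 − 4 = 1, and the invariant factors of ∂_1 are all 1, so H_0 ≅ Z.
  H_1: rank ker ∂_1 − rank ∂_2 = (6 − 4) − 1 = 1, and the invariant factors of ∂_2 are all 1, so H_1 ≅ Z.
  H_2: rank ker ∂_2 − rank ∂_3 = (1 − 1) − 0 = 0, and there is no ∂_3, so H_2 ≅ 0.

As a check, the Euler characteristic is 5 − 6 + 1 = 0, which agrees with 1 − 1 + 0 = 0.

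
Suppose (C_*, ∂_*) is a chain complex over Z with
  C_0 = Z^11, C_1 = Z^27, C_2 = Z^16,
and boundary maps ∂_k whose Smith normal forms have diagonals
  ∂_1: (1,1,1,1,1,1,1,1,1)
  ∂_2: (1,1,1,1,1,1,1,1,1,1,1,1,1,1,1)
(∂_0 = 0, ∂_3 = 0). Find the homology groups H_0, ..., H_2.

H_0 = Z^2,  H_1 = Z^3,  H_2 = Z.

H_0: b_0 = 11 − 0 − 9 = 2; torsion from ∂_1 factors > 1: none. So H_0 = Z^2.
H_1: b_1 = 27 − 9 − 15 = 3; torsion from ∂_2 factors > 1: none. So H_1 = Z^3.
H_2: b_2 = 16 − 15 − 0 = 1; torsion from ∂_3 factors > 1: none. So H_2 = Z.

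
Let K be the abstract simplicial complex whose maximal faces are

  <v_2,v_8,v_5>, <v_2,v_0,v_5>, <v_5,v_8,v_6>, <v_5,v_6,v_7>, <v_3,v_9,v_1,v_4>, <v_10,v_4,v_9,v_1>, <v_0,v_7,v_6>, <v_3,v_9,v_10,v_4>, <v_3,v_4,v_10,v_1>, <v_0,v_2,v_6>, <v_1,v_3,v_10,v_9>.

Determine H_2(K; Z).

H_2 = 0.

Fix the vertex order v_0 < v_1 < v_2 < v_3 < v_4 < v_5 < v_6 < v_7 < v_8 < v_9 < v_10 and write every simplex with vertices in increasing order. Then dim K = 3 and the simplices of K are:

  0-simplices (11): [v_0], [v_1], [v_2], [v_3], [v_4], [v_5], [v_6], [v_7], [v_8], [v_9], [v_10]
  1-simplices (22): (22 of them)
  2-simplices (16): (16 of them)
  3-simplices (5): [v_1,v_3,v_4,v_9], [v_1,v_3,v_4,v_10], [v_1,v_3,v_9,v_10], [v_1,v_4,v_9,v_10], [v_3,v_4,v_9,v_10]

Hence C_0 ≅ Z^11, C_1 ≅ Z^22, C_2 ≅ Z^16, C_3 ≅ Z^5.

∂_1: C_1 → C_0 is given by ∂[p,q] = [q] − [p].
As a 11×22 matrix over Z this has rank 9, with invariant factors (1,1,1,1,1,1,1,1,1).

Boundary ∂_2: C_2 → C_1 sends each 2-simplex [p,q,r] to [q,r] − [p,r] + [p,q]. For instance
  ∂[v_2,v_5,v_8] = [v_5,v_8] − [v_2,v_8] + [v_2,v_5],
  ∂[v_1,v_4,v_9] = [v_4,v_9] − [v_1,v_9] + [v_1,v_4].
As a 22×16 matrix over Z this has rank 12, with invariant factors (1,1,1,1,1,1,1,1,1,1,1,1).

∂_3: C_3 → C_2 sends each 3-simplex σ to the alternating sum Σ_i (−1)^i (σ with its i-th vertex removed). For instance
  ∂[v_1,v_3,v_9,v_10] = [v_3,v_9,v_10] − [v_1,v_9,v_10] + [v_1,v_3,v_10] − [v_1,v_3,v_9],
  ∂[v_1,v_3,v_4,v_9] = [v_3,v_4,v_9] − [v_1,v_4,v_9] + [v_1,v_3,v_9] − [v_1,v_3,v_4].
The resulting 16×5 matrix has rank 4, and its Smith normal form has invariant factors (1,1,1,1).

From H_k ≅ ker(∂_k) / im(∂_{k+1}) we obtain:

  H_2: rank ker ∂_2 − rank ∂_3 = (16 − 12) − 4 = 0, and the invariant factors of ∂_3 are all 1, so H_2 = 0.

(K is a triangulation of the disjoint union of the cylinder S^1 x I and the 3-sphere S^3.)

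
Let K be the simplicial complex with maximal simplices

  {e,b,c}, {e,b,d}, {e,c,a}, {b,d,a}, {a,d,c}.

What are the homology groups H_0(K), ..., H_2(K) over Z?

We work with the vertex ordering a < b < c < d < e. The simplices of K, each written with vertices in increasing order, are:

  0-simplices (5): a, b, c, d, e
  1-simplices (10): ab, ac, ad, ae, bc, bd, be, cd, ce, de
  2-simplices (5): abd, acd, ace, bce, bde

giving chain groups C_0 ≅ Z^5, C_1 ≅ Z^10, C_2 ≅ Z^5.

The boundary map ∂_1: C_1 → C_0 is given by ∂[p,q] = [q] − [p]. For instance
  ∂de = e − d.
As a 5×10 matrix over Z this has rank 4, with invariant factors (1,1,1,1).

The boundary map ∂_2: C_2 → C_1 sends each 2-simplex [p,q,r] to [q,r] − [p,r] + [p,q]. For instance
  ∂ace = ce − ae + ac,
  ∂bde = de − be + bd.
As a 10×5 matrix over Z this has rank 5, with invariant factors (1,1,1,1,1).

From H_k ≅ ker(∂_k) / im(∂_{k+1}) we obtain:

  H_0: rank C_0 − rank ∂_1 = 5 − 4 = 1, and the invariant factors of ∂_1 are all 1, so H_0 ≅ Z.
  H_1: rank ker ∂_1 − rank ∂_2 = (10 − 4) − 5 = 1, and the invariant factors of ∂_2 are all 1, so H_1 ≅ Z.
  H_2: rank ker ∂_2 − rank ∂_3 = (5 − 5) − 0 = 0, and there is no ∂_3, so H_2 ≅ 0.

As a check, the Euler characteristic is 5 − 10 + 5 = 0, which agrees with 1 − 1 + 0 = 0.

H_0 ≅ Z,  H_1 ≅ Z,  H_2 = 0.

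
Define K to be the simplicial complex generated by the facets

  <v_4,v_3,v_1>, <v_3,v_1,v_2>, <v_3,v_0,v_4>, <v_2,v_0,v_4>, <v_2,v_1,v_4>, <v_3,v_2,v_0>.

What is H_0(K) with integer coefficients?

H_0 = Z.

Order the vertices as v_0 < v_1 < v_2 < v_3 < v_4. Listing each simplex with vertices in this order, K has dimension 2 with simplices:

  0-simplices (5): [v_0], [v_1], [v_2], [v_3], [v_4]
  1-simplices (9): [v_0,v_2], [v_0,v_3], [v_0,v_4], [v_1,v_2], [v_1,v_3], [v_1,v_4], [v_2,v_3], [v_2,v_4], [v_3,v_4]
  2-simplices (6): [v_0,v_2,v_3], [v_0,v_2,v_4], [v_0,v_3,v_4], [v_1,v_2,v_3], [v_1,v_2,v_4], [v_1,v_3,v_4]

giving chain groups C_0 ≅ Z^5, C_1 ≅ Z^9, C_2 ≅ Z^6.

The boundary map ∂_1: C_1 → C_0 maps an edge to its endpoints' difference, ∂[p,q] = q − p. For instance
  ∂[v_1,v_2] = [v_2] − [v_1].
The resulting 5×9 matrix has rank 4, and its Smith normal form has invariant factors (1,1,1,1).

The boundary map ∂_2: C_2 → C_1 maps a triangle to the signed sum of its edges. For instance
  ∂[v_0,v_2,v_3] = [v_2,v_3] − [v_0,v_3] + [v_0,v_2],
  ∂[v_1,v_2,v_3] = [v_2,v_3] − [v_1,v_3] + [v_1,v_2].
The resulting 9×6 matrix has rank 5, and its Smith normal form has invariant factors (1,1,1,1,1).

Computing H_k = (kernel of ∂_k) / (image of ∂_{k+1}):

  H_0: rank C_0 − rank ∂_1 = 5 − 4 = 1, and the invariant factors of ∂_1 are all 1, so H_0 = Z.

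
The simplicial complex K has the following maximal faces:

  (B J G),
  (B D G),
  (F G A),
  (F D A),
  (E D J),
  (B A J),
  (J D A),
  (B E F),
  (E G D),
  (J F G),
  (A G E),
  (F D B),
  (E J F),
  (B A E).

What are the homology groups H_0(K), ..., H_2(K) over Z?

H_0 ≅ Z,  H_1 ≅ Z^2,  H_2 ≅ Z.

We work with the vertex ordering A < B < D < E < F < G < J. The simplices of K, each written with vertices in increasing order, are:

  0-simplices (7): A, B, D, E, F, G, J
  1-simplices (21): AB, AD, AE, AF, AG, AJ, BD, BE, BF, BG, BJ, DE, DF, DG, DJ, EF, EG, EJ, FG, FJ, GJ
  2-simplices (14): ABE, ABJ, ADF, ADJ, AEG, AFG, BDF, BDG, BEF, BGJ, DEG, DEJ, EFJ, FGJ

giving chain groups C_0 ≅ Z^7, C_1 ≅ Z^21, C_2 ≅ Z^14.

Boundary ∂_1: C_1 → C_0 sends each edge [p,q] (with p < q) to q − p.
As a 7×21 matrix over Z this has rank 6, with invariant factors (1,1,1,1,1,1).

The boundary map ∂_2: C_2 → C_1 sends each 2-simplex [p,q,r] to [q,r] − [p,r] + [p,q]. For instance
  ∂ABJ = BJ − AJ + AB,
  ∂DEG = EG − DG + DE.
As a 21×14 matrix over Z this has rank 13, with invariant factors (1,1,1,1,1,1,1,1,1,1,1,1,1).

Reading off H_k = ker ∂_k / im ∂_{k+1}:

  H_0: rank C_0 − rank ∂_1 = 7 − 6 = 1, and the invariant factors of ∂_1 are all 1, so H_0 = Z.
  H_1: rank ker ∂_1 − rank ∂_2 = (21 − 6) − 13 = 2, and the invariant factors of ∂_2 are all 1, so H_1 = Z^2.
  H_2: rank ker ∂_2 − rank ∂_3 = (14 − 13) − 0 = 1, and there is no ∂_3, so H_2 = Z.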